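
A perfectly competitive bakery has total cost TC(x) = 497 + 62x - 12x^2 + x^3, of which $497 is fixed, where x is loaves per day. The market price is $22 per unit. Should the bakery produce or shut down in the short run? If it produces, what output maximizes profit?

Shut down

Variable cost is VC = 62x - 12x^2 + x^3, so AVC = VC/x = 62 - 12x + x^2 and MC = dTC/dx = 62 - 24x + 3x^2.
AVC is minimized where dAVC/dx = -12 + 2x = 0, at x = 6; min AVC = 62 - 12·6 + 6^2 = $26.
P = $22 lies below min AVC = $26; no output level covers variable cost.
Shutting down limits the loss to fixed cost, $497.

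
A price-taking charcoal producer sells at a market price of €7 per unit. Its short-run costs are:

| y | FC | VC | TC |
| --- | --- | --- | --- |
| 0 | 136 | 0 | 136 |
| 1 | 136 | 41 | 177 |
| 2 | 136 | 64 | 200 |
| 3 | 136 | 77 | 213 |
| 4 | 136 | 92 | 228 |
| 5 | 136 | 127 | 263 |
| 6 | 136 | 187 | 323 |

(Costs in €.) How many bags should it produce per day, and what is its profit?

Profit at each row (π = 7y − TC): y=0: -136; y=1: -170; y=2: -186; y=3: -192; y=4: -200; y=5: -228; y=6: -281.
Profit is highest at y = 0. Equivalently, the lowest AVC in the table is 92/4 ≈ €23 at y = 4, and P = €7 falls below it — price never covers variable cost, so the firm shuts down and loses only its fixed cost.

y = 0 (shut down); profit = -€136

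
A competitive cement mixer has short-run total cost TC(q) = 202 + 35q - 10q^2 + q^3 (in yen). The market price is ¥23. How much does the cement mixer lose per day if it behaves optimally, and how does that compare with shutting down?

AVC = 35 - 10q + q^2 has its minimum ¥10 at q = 5; price ¥23 clears that bar, so the firm operates.
With MC = 35 - 20q + 3q^2, P = MC on the upward-sloping part at q* = 6.
TR = 23·6 = 138. TC = 202 + 66 = 268. Profit = 138 − 268 = -¥130.
Shutting down would mean losing the fixed cost of ¥202, so operating at a loss of ¥130 is better by ¥72.

Profit = -¥130 at q = 6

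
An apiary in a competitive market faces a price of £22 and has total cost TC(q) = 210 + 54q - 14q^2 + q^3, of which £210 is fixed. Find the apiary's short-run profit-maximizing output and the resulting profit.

Profit = -£82 at q = 8

AVC = 54 - 14q + q^2 has its minimum £5 at q = 7; price £22 clears that bar, so the firm operates.
With MC = 54 - 28q + 3q^2, P = MC on the upward-sloping part at q* = 8.
TR = 22·8 = 176. TC = 210 + 48 = 258. Profit = 176 − 258 = -£82.
By producing, the firm covers all variable cost plus £128 of fixed cost; shutting down would lose the full £210.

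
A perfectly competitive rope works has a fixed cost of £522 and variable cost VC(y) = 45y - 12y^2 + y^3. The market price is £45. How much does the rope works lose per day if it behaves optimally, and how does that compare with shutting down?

Profit = -£266 at y = 8

AVC = 45 - 12y + y^2 has its minimum £9 at y = 6; price £45 clears that bar, so the firm operates.
MC = 45 - 24y + 3y^2. Setting P = MC and taking the root on the rising branch gives y* = 8.
TR = 45·8 = 360. TC = 522 + 104 = 626. Profit = 360 − 626 = -£266.
That loss of £266 beats the £522 the firm would lose by shutting down; producing recovers £256 of fixed cost.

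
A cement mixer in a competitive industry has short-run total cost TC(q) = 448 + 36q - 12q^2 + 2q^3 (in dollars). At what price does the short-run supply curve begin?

$18 per unit

The firm shuts down when price falls below the minimum of average variable cost. AVC = VC/q = 36 - 12q + 2q^2.
At the minimum of AVC, MC = AVC. MC = 36 - 24q + 6q^2; setting MC = AVC gives 4q^2 - 12q = 0, so q = 3. min AVC = 18.
For P < $18 the firm produces nothing.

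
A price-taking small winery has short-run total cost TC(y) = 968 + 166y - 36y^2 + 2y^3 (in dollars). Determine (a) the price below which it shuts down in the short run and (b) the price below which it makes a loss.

Shutdown price = $4; break-even price = $100

AVC = 166 - 36y + 2y^2; minimized at y = 9, giving min AVC = $4. That is the shutdown price.
ATC = 968/y + 166 - 36y + 2y^2. Setting dATC/dy = −968/y^2 − 36 + 4y = 0 gives y = 11 (since 4·11^3 − 36·11^2 = 968).
min ATC = 968/11 + 166 − 36·11 + 2·11^2 = $100. That is the break-even price.
Between these two prices the firm operates at a loss; above $100 it earns a profit.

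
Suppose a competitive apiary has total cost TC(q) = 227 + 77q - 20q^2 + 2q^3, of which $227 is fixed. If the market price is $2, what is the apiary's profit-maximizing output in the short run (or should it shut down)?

From TC, MC = TC'(q) = 77 - 40q + 6q^2 and AVC = VC/q = 77 - 20q + 2q^2.
AVC hits its minimum where MC = AVC, at q = 5, giving min AVC = 77 - 20·5 + 2·5^2 = $27.
Since P = $2 < min AVC = $27, price fails to cover variable cost at any output.
Best response: produce nothing and absorb the $227 fixed cost.

Shut down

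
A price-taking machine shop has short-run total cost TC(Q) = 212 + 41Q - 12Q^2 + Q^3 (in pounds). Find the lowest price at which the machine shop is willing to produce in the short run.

Short-run supply begins at min AVC. From VC = 41Q - 12Q^2 + Q^3, AVC = 41 - 12Q + Q^2.
At the minimum of AVC, MC = AVC. MC = 41 - 24Q + 3Q^2; setting MC = AVC gives 2Q^2 - 12Q = 0, so Q = 6. min AVC = 5.
The firm shuts down for any P below £5.

£5 per unit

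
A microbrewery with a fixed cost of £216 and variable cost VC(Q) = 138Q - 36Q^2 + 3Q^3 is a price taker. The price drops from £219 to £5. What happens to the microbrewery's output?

Output falls from 9 to 0 (the firm shuts down)

MC = 138 - 72Q + 9Q^2; the shutdown threshold is min AVC = £30 (at Q = 6).
At P = £219 ≥ min AVC, set P = MC on the rising branch: Q = 9.
At P = £5 < min AVC = £30, price no longer covers variable cost at any output, so the firm shuts down: Q = 0.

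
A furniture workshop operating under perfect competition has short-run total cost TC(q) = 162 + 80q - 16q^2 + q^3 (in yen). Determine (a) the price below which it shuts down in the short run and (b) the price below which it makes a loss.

Shutdown price = min AVC. AVC = 80 - 16q + q^2, with vertex at q = 8 and minimum ¥16.
ATC = 162/q + 80 - 16q + q^2. Setting dATC/dq = −162/q^2 − 16 + 2q = 0 gives q = 9 (since 2·9^3 − 16·9^2 = 162).
min ATC = 162/9 + 80 − 16·9 + 9^2 = ¥35. That is the break-even price.
For ¥16 ≤ P < ¥35 the firm produces at a loss; below ¥16 it shuts down.

Shutdown price = ¥16; break-even price = ¥35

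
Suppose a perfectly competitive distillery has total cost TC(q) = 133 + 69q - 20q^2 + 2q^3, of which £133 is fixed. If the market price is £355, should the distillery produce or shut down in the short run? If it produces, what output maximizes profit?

Produce at q = 11

From TC, MC = TC'(q) = 69 - 40q + 6q^2 and AVC = VC/q = 69 - 20q + 2q^2.
AVC hits its minimum where MC = AVC, at q = 5, giving min AVC = 69 - 20·5 + 2·5^2 = £19.
Because £355 ≥ £19, revenue can cover variable cost; the firm operates.
Solving P = MC: -286 - 40q + 6q^2 = 0 ⇒ q = -13/3 or 11. On the upward-sloping branch, q* = 11.
Check: AVC at q = 11 is £91 ≤ P, so revenue covers variable cost.
Profit = P·q − TC = 355·11 − 1134 = £2771.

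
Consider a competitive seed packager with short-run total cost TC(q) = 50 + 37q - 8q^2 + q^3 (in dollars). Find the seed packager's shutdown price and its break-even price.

Shutdown price = $21; break-even price = $32

Shutdown price = min AVC. AVC = 37 - 8q + q^2, with vertex at q = 4 and minimum $21.
ATC = 50/q + 37 - 8q + q^2. Setting dATC/dq = −50/q^2 − 8 + 2q = 0 gives q = 5 (since 2·5^3 − 8·5^2 = 50).
min ATC = 50/5 + 37 − 8·5 + 5^2 = $32. That is the break-even price.
Between these two prices the firm operates at a loss; above $32 it earns a profit.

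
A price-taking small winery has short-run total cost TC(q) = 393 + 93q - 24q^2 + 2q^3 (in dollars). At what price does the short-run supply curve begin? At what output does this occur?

The firm shuts down when price falls below the minimum of average variable cost. AVC = VC/q = 93 - 24q + 2q^2.
At the minimum of AVC, MC = AVC. MC = 93 - 48q + 6q^2; setting MC = AVC gives 4q^2 - 24q = 0, so q = 6. min AVC = 21.
So the shutdown price is $21.

$21 per unit, at q = 6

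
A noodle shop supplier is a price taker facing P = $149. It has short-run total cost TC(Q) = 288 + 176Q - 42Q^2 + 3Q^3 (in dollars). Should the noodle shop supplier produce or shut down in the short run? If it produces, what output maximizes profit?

Produce at Q = 9

Strip out fixed cost: VC = 176Q - 42Q^2 + 3Q^3. Then AVC = 176 - 42Q + 3Q^2 and MC = 176 - 84Q + 9Q^2.
AVC is minimized where dAVC/dQ = -42 + 6Q = 0, at Q = 7; min AVC = 176 - 42·7 + 3·7^2 = $29.
P = $149 exceeds min AVC = $29, so the firm stays open.
P = MC gives 27 - 84Q + 9Q^2 = 0, with roots 1/3 and 9. Take the larger (rising MC): Q* = 9.
Check: AVC at Q = 9 is $41 ≤ P, so revenue covers variable cost.
Profit = P·Q − TC = 149·9 − 657 = $684.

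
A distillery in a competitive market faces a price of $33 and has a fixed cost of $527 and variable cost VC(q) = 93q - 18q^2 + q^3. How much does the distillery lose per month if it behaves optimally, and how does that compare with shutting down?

AVC = 93 - 18q + q^2; min AVC = $12 at q = 9. Since P = $33 ≥ min AVC, the firm produces.
With MC = 93 - 36q + 3q^2, P = MC on the upward-sloping part at q* = 10.
TR = 33·10 = 330. TC = 527 + 130 = 657. Profit = 330 − 657 = -$327.
By producing, the firm covers all variable cost plus $200 of fixed cost; shutting down would lose the full $527.

Profit = -$327 at q = 10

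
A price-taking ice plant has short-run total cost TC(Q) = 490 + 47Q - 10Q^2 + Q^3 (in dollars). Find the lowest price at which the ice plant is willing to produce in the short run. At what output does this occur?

Short-run supply begins at min AVC. From VC = 47Q - 10Q^2 + Q^3, AVC = 47 - 10Q + Q^2.
dAVC/dQ = -10 + 2Q = 0 gives Q = 5. min AVC = 47 - 10·5 + 5^2 = 22.
The firm shuts down for any P below $22.

$22 per unit, at Q = 5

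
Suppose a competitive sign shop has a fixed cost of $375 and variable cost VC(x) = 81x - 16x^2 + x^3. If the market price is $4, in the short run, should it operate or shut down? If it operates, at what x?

Shut down

Variable cost is VC = 81x - 16x^2 + x^3, so AVC = VC/x = 81 - 16x + x^2 and MC = dTC/dx = 81 - 32x + 3x^2.
The AVC parabola has its vertex at x = 16/2 = 8, where AVC = 81 - 16·8 + 8^2 = $17.
With P < min AVC ($4 < $17), every unit sold adds to the loss.
Best response: produce nothing and absorb the $375 fixed cost.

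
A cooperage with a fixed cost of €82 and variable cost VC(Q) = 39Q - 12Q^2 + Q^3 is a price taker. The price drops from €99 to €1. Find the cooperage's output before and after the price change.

MC = 39 - 24Q + 3Q^2; the shutdown threshold is min AVC = €3 (at Q = 6).
At P = €99 ≥ min AVC, set P = MC on the rising branch: Q = 10.
At P = €1 < min AVC = €3, price no longer covers variable cost at any output, so the firm shuts down: Q = 0.

Output falls from 10 to 0 (the firm shuts down)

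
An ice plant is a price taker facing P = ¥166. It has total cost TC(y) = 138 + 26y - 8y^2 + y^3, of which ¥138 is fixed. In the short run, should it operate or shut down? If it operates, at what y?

Strip out fixed cost: VC = 26y - 8y^2 + y^3. Then AVC = 26 - 8y + y^2 and MC = 26 - 16y + 3y^2.
The AVC parabola has its vertex at y = 8/2 = 4, where AVC = 26 - 8·4 + 4^2 = ¥10.
P = ¥166 exceeds min AVC = ¥10, so the firm stays open.
Set P = MC: 166 = 26 - 16y + 3y^2 → -140 - 16y + 3y^2 = 0. The roots are y = -14/3 and y = 10; the profit-maximizing output is on the rising part of MC, so y* = 10.
Check: AVC at y = 10 is ¥46 ≤ P, so revenue covers variable cost.
Profit = P·y − TC = 166·10 − 598 = ¥1062.

Produce at y = 10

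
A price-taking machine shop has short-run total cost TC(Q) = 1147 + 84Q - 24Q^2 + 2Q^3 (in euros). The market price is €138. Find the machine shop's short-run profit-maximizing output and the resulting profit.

Profit = -€175 at Q = 9

AVC = 84 - 24Q + 2Q^2; min AVC = €12 at Q = 6. Since P = €138 ≥ min AVC, the firm produces.
MC = 84 - 48Q + 6Q^2. Setting P = MC and taking the root on the rising branch gives Q* = 9.
TR = 138·9 = 1242. TC = 1147 + 270 = 1417. Profit = 1242 − 1417 = -€175.
Shutting down would mean losing the fixed cost of €1147, so operating at a loss of €175 is better by €972.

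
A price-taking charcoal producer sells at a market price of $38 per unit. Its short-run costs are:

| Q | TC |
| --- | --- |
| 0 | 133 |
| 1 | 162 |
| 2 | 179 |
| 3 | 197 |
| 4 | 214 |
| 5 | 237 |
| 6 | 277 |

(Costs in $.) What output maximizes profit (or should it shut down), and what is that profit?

Q = 5; profit = -$47

Tabulate TR − TC: Q=0: -133; Q=1: -124; Q=2: -103; Q=3: -83; Q=4: -62; Q=5: -47; Q=6: -49.
Profit is maximized at Q = 5. AVC there is 104/5 = $20.80 ≤ P, so producing beats shutting down (which would give -$133).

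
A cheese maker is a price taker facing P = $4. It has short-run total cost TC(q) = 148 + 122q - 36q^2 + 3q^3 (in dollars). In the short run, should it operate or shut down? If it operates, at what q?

Strip out fixed cost: VC = 122q - 36q^2 + 3q^3. Then AVC = 122 - 36q + 3q^2 and MC = 122 - 72q + 9q^2.
The AVC parabola has its vertex at q = 36/6 = 6, where AVC = 122 - 36·6 + 3·6^2 = $14.
With P < min AVC ($4 < $14), every unit sold adds to the loss.
Best response: produce nothing and absorb the $148 fixed cost.

Shut down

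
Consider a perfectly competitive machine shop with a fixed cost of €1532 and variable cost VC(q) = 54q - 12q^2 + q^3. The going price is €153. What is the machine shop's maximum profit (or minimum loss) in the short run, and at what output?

AVC = 54 - 12q + q^2 has its minimum €18 at q = 6; price €153 clears that bar, so the firm operates.
MC = 54 - 24q + 3q^2. Setting P = MC and taking the root on the rising branch gives q* = 11.
TR = 153·11 = 1683. TC = 1532 + 473 = 2005. Profit = 1683 − 2005 = -€322.
Shutting down would mean losing the fixed cost of €1532, so operating at a loss of €322 is better by €1210.

Profit = -€322 at q = 11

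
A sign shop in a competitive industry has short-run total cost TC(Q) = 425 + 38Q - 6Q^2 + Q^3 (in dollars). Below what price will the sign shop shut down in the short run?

The firm shuts down when price falls below the minimum of average variable cost. AVC = VC/Q = 38 - 6Q + Q^2.
dAVC/dQ = -6 + 2Q = 0 gives Q = 3. min AVC = 38 - 6·3 + 3^2 = 29.
The firm shuts down for any P below $29.

$29 per unit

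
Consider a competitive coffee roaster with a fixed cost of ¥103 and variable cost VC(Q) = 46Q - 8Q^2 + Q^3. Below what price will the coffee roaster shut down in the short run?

The shutdown price is the minimum of AVC. VC = 46Q - 8Q^2 + Q^3, so AVC = 46 - 8Q + Q^2.
At the minimum of AVC, MC = AVC. MC = 46 - 16Q + 3Q^2; setting MC = AVC gives 2Q^2 - 8Q = 0, so Q = 4. min AVC = 30.
The firm shuts down for any P below ¥30.

¥30 per unit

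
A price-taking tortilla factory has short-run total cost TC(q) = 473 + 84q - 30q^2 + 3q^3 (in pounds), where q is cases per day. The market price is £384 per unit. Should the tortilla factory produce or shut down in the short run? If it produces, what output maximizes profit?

Produce at q = 10

Strip out fixed cost: VC = 84q - 30q^2 + 3q^3. Then AVC = 84 - 30q + 3q^2 and MC = 84 - 60q + 9q^2.
AVC hits its minimum where MC = AVC, at q = 5, giving min AVC = 84 - 30·5 + 3·5^2 = £9.
Because £384 ≥ £9, revenue can cover variable cost; the firm operates.
P = MC gives -300 - 60q + 9q^2 = 0, with roots -10/3 and 10. Take the larger (rising MC): q* = 10.
Check: AVC at q = 10 is £84 ≤ P, so revenue covers variable cost.
Profit = P·q − TC = 384·10 − 1313 = £2527.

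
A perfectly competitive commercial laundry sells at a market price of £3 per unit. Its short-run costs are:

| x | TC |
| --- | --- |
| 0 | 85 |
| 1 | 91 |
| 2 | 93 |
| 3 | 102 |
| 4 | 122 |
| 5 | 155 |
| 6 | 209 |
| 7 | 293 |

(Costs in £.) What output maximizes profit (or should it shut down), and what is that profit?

Profit at each row (π = 3x − TC): x=0: -85; x=1: -88; x=2: -87; x=3: -93; x=4: -110; x=5: -140; x=6: -191; x=7: -272.
Profit is highest at x = 0. Equivalently, the lowest AVC in the table is 8/2 ≈ £4 at x = 2, and P = £3 falls below it — price never covers variable cost, so the firm shuts down and loses only its fixed cost.

x = 0 (shut down); profit = -£85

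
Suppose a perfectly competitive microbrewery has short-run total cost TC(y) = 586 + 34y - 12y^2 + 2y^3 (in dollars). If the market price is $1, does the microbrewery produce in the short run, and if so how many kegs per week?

Variable cost is VC = 34y - 12y^2 + 2y^3, so AVC = VC/y = 34 - 12y + 2y^2 and MC = dTC/dy = 34 - 24y + 6y^2.
AVC is minimized where dAVC/dy = -12 + 4y = 0, at y = 3; min AVC = 34 - 12·3 + 2·3^2 = $16.
With P < min AVC ($1 < $16), every unit sold adds to the loss.
Best response: produce nothing and absorb the $586 fixed cost.

Shut down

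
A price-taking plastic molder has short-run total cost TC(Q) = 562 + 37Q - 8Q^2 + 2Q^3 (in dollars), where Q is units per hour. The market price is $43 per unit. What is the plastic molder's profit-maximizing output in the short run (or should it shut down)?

Produce at Q = 3

From TC, MC = TC'(Q) = 37 - 16Q + 6Q^2 and AVC = VC/Q = 37 - 8Q + 2Q^2.
AVC is minimized where dAVC/dQ = -8 + 4Q = 0, at Q = 2; min AVC = 37 - 8·2 + 2·2^2 = $29.
Since P = $43 ≥ min AVC = $29, price covers variable cost and the firm should produce.
Solving P = MC: -6 - 16Q + 6Q^2 = 0 ⇒ Q = -1/3 or 3. On the upward-sloping branch, Q* = 3.
Check: AVC at Q = 3 is $31 ≤ P, so revenue covers variable cost.
Profit = P·Q − TC = 43·3 − 655 = -$526, a loss, but smaller than the $562 fixed cost the firm would lose by shutting down.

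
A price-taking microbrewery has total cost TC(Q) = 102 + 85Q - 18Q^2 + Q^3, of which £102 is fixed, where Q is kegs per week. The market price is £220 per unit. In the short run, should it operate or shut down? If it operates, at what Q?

Variable cost is VC = 85Q - 18Q^2 + Q^3, so AVC = VC/Q = 85 - 18Q + Q^2 and MC = dTC/dQ = 85 - 36Q + 3Q^2.
AVC is minimized where dAVC/dQ = -18 + 2Q = 0, at Q = 9; min AVC = 85 - 18·9 + 9^2 = £4.
Since P = £220 ≥ min AVC = £4, price covers variable cost and the firm should produce.
Set P = MC: 220 = 85 - 36Q + 3Q^2 → -135 - 36Q + 3Q^2 = 0. The roots are Q = -3 and Q = 15; the profit-maximizing output is on the rising part of MC, so Q* = 15.
Check: AVC at Q = 15 is £40 ≤ P, so revenue covers variable cost.
Profit = P·Q − TC = 220·15 − 702 = £2598.

Produce at Q = 15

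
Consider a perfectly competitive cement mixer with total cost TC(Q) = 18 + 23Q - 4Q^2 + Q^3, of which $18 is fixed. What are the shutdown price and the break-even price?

Shutdown price = $19; break-even price = $26

Shutdown price = min AVC. AVC = 23 - 4Q + Q^2, with vertex at Q = 2 and minimum $19.
ATC = 18/Q + 23 - 4Q + Q^2. Setting dATC/dQ = −18/Q^2 − 4 + 2Q = 0 gives Q = 3 (since 2·3^3 − 4·3^2 = 18).
min ATC = 18/3 + 23 − 4·3 + 3^2 = $26. That is the break-even price.
Between these two prices the firm operates at a loss; above $26 it earns a profit.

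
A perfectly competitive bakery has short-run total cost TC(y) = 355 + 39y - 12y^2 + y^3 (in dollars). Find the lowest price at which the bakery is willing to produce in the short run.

$3 per unit

Short-run supply begins at min AVC. From VC = 39y - 12y^2 + y^3, AVC = 39 - 12y + y^2.
At the minimum of AVC, MC = AVC. MC = 39 - 24y + 3y^2; setting MC = AVC gives 2y^2 - 12y = 0, so y = 6. min AVC = 3.
For P < $3 the firm produces nothing.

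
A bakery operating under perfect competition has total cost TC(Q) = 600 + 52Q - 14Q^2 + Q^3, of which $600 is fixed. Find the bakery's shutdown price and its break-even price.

Shutdown price = $3; break-even price = $72

AVC = 52 - 14Q + Q^2; minimized at Q = 7, giving min AVC = $3. That is the shutdown price.
ATC = 600/Q + 52 - 14Q + Q^2. Setting dATC/dQ = −600/Q^2 − 14 + 2Q = 0 gives Q = 10 (since 2·10^3 − 14·10^2 = 600).
min ATC = 600/10 + 52 − 14·10 + 10^2 = $72. That is the break-even price.
For $3 ≤ P < $72 the firm produces at a loss; below $3 it shuts down.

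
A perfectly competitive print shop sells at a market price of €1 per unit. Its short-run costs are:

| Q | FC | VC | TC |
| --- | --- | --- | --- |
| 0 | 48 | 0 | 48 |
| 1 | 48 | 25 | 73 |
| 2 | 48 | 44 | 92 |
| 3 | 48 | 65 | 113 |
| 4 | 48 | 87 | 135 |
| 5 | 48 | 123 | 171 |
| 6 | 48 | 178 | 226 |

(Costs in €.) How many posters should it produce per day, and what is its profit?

Compute π = P·Q − TC at each output: Q=0: -48; Q=1: -72; Q=2: -90; Q=3: -110; Q=4: -131; Q=5: -166; Q=6: -220.
Profit is highest at Q = 0. Equivalently, the lowest AVC in the table is 65/3 ≈ €21.67 at Q = 3, and P = €1 falls below it — price never covers variable cost, so the firm shuts down and loses only its fixed cost.

Q = 0 (shut down); profit = -€48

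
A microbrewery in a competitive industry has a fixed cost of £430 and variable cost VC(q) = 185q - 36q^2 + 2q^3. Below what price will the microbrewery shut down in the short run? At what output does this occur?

The firm shuts down when price falls below the minimum of average variable cost. AVC = VC/q = 185 - 36q + 2q^2.
dAVC/dq = -36 + 4q = 0 gives q = 9. min AVC = 185 - 36·9 + 2·9^2 = 23.
For P < £23 the firm produces nothing.

£23 per unit, at q = 9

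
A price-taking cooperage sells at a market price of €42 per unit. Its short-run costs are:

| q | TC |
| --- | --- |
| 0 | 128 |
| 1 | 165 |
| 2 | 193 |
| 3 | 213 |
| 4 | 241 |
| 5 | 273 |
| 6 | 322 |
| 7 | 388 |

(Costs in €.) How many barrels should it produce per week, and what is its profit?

Profit at each row (π = 42q − TC): q=0: -128; q=1: -123; q=2: -109; q=3: -87; q=4: -73; q=5: -63; q=6: -70; q=7: -94.
Profit is maximized at q = 5. AVC there is 145/5 = €29 ≤ P, so producing beats shutting down (which would give -€128).

q = 5; profit = -€63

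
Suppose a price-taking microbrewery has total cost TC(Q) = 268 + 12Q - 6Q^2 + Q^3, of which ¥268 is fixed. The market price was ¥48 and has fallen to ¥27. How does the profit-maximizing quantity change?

AVC = 12 - 6Q + Q^2, minimized at Q = 3 where min AVC = ¥3. MC = 12 - 12Q + 3Q^2.
With P = ¥48 above the shutdown price, P = MC gives Q = 6.
At P = ¥27 ≥ min AVC, set P = MC: Q = 5. The firm stays open but cuts output.

Output falls from 6 to 5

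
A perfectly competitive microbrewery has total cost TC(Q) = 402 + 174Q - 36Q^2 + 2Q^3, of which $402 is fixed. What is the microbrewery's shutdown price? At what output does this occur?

$12 per unit, at Q = 9

The firm shuts down when price falls below the minimum of average variable cost. AVC = VC/Q = 174 - 36Q + 2Q^2.
dAVC/dQ = -36 + 4Q = 0 gives Q = 9. min AVC = 174 - 36·9 + 2·9^2 = 12.
So the shutdown price is $12.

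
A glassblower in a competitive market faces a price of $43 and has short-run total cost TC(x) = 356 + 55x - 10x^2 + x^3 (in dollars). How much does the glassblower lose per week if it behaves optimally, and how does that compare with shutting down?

AVC = 55 - 10x + x^2 has its minimum $30 at x = 5; price $43 clears that bar, so the firm operates.
MC = 55 - 20x + 3x^2. Setting P = MC and taking the root on the rising branch gives x* = 6.
TR = 43·6 = 258. TC = 356 + 186 = 542. Profit = 258 − 542 = -$284.
By producing, the firm covers all variable cost plus $72 of fixed cost; shutting down would lose the full $356.

Profit = -$284 at x = 6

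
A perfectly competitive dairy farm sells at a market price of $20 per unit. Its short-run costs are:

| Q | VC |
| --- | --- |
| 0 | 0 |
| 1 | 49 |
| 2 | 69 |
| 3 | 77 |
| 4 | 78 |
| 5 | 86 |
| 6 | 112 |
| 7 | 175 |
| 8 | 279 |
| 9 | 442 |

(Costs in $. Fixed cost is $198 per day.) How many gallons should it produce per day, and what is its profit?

Profit at each row (π = 20Q − TC): Q=0: -198; Q=1: -227; Q=2: -227; Q=3: -215; Q=4: -196; Q=5: -184; Q=6: -190; Q=7: -233; Q=8: -317; Q=9: -460.
Profit is maximized at Q = 5. AVC there is 86/5 = $17.20 ≤ P, so producing beats shutting down (which would give -$198).

Q = 5; profit = -$184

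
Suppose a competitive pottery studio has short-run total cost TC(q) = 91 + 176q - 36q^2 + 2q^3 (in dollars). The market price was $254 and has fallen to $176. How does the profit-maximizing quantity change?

Output falls from 13 to 12

MC = 176 - 72q + 6q^2; the shutdown threshold is min AVC = $14 (at q = 9).
At P = $254 ≥ min AVC, set P = MC on the rising branch: q = 13.
At P = $176 ≥ min AVC, set P = MC: q = 12. The firm stays open but cuts output.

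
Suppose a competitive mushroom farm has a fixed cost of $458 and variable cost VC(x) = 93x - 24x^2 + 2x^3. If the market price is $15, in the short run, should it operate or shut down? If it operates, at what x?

From TC, MC = TC'(x) = 93 - 48x + 6x^2 and AVC = VC/x = 93 - 24x + 2x^2.
The AVC parabola has its vertex at x = 24/4 = 6, where AVC = 93 - 24·6 + 2·6^2 = $21.
P = $15 lies below min AVC = $21; no output level covers variable cost.
Shutting down limits the loss to fixed cost, $458.

Shut down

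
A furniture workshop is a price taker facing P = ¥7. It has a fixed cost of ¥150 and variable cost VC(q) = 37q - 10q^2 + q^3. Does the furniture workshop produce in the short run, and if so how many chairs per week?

Strip out fixed cost: VC = 37q - 10q^2 + q^3. Then AVC = 37 - 10q + q^2 and MC = 37 - 20q + 3q^2.
AVC is minimized where dAVC/dq = -10 + 2q = 0, at q = 5; min AVC = 37 - 10·5 + 5^2 = ¥12.
P = ¥7 lies below min AVC = ¥12; no output level covers variable cost.
Best response: produce nothing and absorb the ¥150 fixed cost.

Shut down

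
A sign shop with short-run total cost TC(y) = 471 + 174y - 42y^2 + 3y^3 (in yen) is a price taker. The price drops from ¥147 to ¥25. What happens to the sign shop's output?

Output falls from 9 to 0 (the firm shuts down)

MC = 174 - 84y + 9y^2; the shutdown threshold is min AVC = ¥27 (at y = 7).
At P = ¥147 ≥ min AVC, set P = MC on the rising branch: y = 9.
At P = ¥25 < min AVC = ¥27, price no longer covers variable cost at any output, so the firm shuts down: y = 0.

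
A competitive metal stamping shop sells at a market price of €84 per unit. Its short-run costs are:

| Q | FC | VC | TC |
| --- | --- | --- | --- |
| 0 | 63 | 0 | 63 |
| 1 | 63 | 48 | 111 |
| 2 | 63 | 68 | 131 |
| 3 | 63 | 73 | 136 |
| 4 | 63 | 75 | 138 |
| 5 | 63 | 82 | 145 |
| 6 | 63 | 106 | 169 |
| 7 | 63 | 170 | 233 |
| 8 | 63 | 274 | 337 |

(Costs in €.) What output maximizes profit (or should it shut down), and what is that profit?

Q = 7; profit = €355

Compute π = P·Q − TC at each output: Q=0: -63; Q=1: -27; Q=2: 37; Q=3: 116; Q=4: 198; Q=5: 275; Q=6: 335; Q=7: 355; Q=8: 335.
Profit is maximized at Q = 7. AVC there is 170/7 = €24.29 ≤ P, so producing beats shutting down (which would give -€63).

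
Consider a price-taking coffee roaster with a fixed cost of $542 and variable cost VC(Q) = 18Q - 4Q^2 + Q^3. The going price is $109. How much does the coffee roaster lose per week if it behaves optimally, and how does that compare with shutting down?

AVC = 18 - 4Q + Q^2; min AVC = $14 at Q = 2. Since P = $109 ≥ min AVC, the firm produces.
MC = 18 - 8Q + 3Q^2. Setting P = MC and taking the root on the rising branch gives Q* = 7.
TR = 109·7 = 763. TC = 542 + 273 = 815. Profit = 763 − 815 = -$52.
Shutting down would mean losing the fixed cost of $542, so operating at a loss of $52 is better by $490.

Profit = -$52 at Q = 7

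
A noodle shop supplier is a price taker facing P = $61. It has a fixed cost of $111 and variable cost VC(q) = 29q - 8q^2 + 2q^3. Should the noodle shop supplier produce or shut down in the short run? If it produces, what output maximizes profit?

Variable cost is VC = 29q - 8q^2 + 2q^3, so AVC = VC/q = 29 - 8q + 2q^2 and MC = dTC/dq = 29 - 16q + 6q^2.
AVC is minimized where dAVC/dq = -8 + 4q = 0, at q = 2; min AVC = 29 - 8·2 + 2·2^2 = $21.
Since P = $61 ≥ min AVC = $21, price covers variable cost and the firm should produce.
P = MC gives -32 - 16q + 6q^2 = 0, with roots -4/3 and 4. Take the larger (rising MC): q* = 4.
Check: AVC at q = 4 is $29 ≤ P, so revenue covers variable cost.
Profit = P·q − TC = 61·4 − 227 = $17.

Produce at q = 4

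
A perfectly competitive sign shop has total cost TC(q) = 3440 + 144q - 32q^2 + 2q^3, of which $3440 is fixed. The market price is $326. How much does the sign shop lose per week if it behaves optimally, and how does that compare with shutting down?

AVC = 144 - 32q + 2q^2 has its minimum $16 at q = 8; price $326 clears that bar, so the firm operates.
MC = 144 - 64q + 6q^2. Setting P = MC and taking the root on the rising branch gives q* = 13.
TR = 326·13 = 4238. TC = 3440 + 858 = 4298. Profit = 4238 − 4298 = -$60.
By producing, the firm covers all variable cost plus $3380 of fixed cost; shutting down would lose the full $3440.

Profit = -$60 at q = 13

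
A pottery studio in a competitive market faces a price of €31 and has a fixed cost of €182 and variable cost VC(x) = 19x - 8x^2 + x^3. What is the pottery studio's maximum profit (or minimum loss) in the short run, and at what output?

AVC = 19 - 8x + x^2; min AVC = €3 at x = 4. Since P = €31 ≥ min AVC, the firm produces.
With MC = 19 - 16x + 3x^2, P = MC on the upward-sloping part at x* = 6.
TR = 31·6 = 186. TC = 182 + 42 = 224. Profit = 186 − 224 = -€38.
That loss of €38 beats the €182 the firm would lose by shutting down; producing recovers €144 of fixed cost.

Profit = -€38 at x = 6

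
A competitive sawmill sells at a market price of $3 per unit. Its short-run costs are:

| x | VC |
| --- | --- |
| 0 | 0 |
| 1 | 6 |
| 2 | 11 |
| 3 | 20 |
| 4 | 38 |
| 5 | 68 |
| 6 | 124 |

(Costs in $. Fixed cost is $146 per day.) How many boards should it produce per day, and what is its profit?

Profit at each row (π = 3x − TC): x=0: -146; x=1: -149; x=2: -151; x=3: -157; x=4: -172; x=5: -199; x=6: -252.
Profit is highest at x = 0. Equivalently, the lowest AVC in the table is 11/2 ≈ $5.50 at x = 2, and P = $3 falls below it — price never covers variable cost, so the firm shuts down and loses only its fixed cost.

x = 0 (shut down); profit = -$146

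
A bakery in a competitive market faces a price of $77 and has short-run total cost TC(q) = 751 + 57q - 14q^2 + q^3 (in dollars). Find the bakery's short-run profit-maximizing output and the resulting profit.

Profit = -$151 at q = 10

AVC = 57 - 14q + q^2 has its minimum $8 at q = 7; price $77 clears that bar, so the firm operates.
With MC = 57 - 28q + 3q^2, P = MC on the upward-sloping part at q* = 10.
TR = 77·10 = 770. TC = 751 + 170 = 921. Profit = 770 − 921 = -$151.
By producing, the firm covers all variable cost plus $600 of fixed cost; shutting down would lose the full $751.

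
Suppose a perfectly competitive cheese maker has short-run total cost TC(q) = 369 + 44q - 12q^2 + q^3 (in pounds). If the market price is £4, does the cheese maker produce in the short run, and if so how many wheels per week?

Variable cost is VC = 44q - 12q^2 + q^3, so AVC = VC/q = 44 - 12q + q^2 and MC = dTC/dq = 44 - 24q + 3q^2.
The AVC parabola has its vertex at q = 12/2 = 6, where AVC = 44 - 12·6 + 6^2 = £8.
P = £4 lies below min AVC = £8; no output level covers variable cost.
The firm minimizes its loss by shutting down and losing only its fixed cost of £369.

Shut down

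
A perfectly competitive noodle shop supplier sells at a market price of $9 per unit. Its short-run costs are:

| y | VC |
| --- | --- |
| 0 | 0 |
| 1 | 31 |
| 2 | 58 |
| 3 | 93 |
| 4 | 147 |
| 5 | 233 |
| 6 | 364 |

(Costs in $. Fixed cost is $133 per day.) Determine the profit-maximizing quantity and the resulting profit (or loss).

Tabulate TR − TC: y=0: -133; y=1: -155; y=2: -173; y=3: -199; y=4: -244; y=5: -321; y=6: -443.
Profit is highest at y = 0. Equivalently, the lowest AVC in the table is 58/2 ≈ $29 at y = 2, and P = $9 falls below it — price never covers variable cost, so the firm shuts down and loses only its fixed cost.

y = 0 (shut down); profit = -$133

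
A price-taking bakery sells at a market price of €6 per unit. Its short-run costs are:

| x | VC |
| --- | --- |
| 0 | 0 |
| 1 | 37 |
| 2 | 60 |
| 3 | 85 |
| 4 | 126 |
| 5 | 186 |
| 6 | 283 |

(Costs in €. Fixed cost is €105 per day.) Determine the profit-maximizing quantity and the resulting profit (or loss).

Tabulate TR − TC: x=0: -105; x=1: -136; x=2: -153; x=3: -172; x=4: -207; x=5: -261; x=6: -352.
Profit is highest at x = 0. Equivalently, the lowest AVC in the table is 85/3 ≈ €28.33 at x = 3, and P = €6 falls below it — price never covers variable cost, so the firm shuts down and loses only its fixed cost.

x = 0 (shut down); profit = -€105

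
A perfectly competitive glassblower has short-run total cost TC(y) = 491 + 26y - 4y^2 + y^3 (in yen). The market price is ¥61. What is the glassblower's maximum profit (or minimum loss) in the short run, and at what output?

Profit = -¥341 at y = 5

AVC = 26 - 4y + y^2 has its minimum ¥22 at y = 2; price ¥61 clears that bar, so the firm operates.
MC = 26 - 8y + 3y^2. Setting P = MC and taking the root on the rising branch gives y* = 5.
TR = 61·5 = 305. TC = 491 + 155 = 646. Profit = 305 − 646 = -¥341.
By producing, the firm covers all variable cost plus ¥150 of fixed cost; shutting down would lose the full ¥491.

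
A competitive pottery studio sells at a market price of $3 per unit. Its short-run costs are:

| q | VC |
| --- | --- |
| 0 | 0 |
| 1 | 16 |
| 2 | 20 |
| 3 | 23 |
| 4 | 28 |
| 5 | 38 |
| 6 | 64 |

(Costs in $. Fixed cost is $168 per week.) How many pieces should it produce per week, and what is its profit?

q = 0 (shut down); profit = -$168

Compute π = P·q − TC at each output: q=0: -168; q=1: -181; q=2: -182; q=3: -182; q=4: -184; q=5: -191; q=6: -214.
Profit is highest at q = 0. Equivalently, the lowest AVC in the table is 28/4 ≈ $7 at q = 4, and P = $3 falls below it — price never covers variable cost, so the firm shuts down and loses only its fixed cost.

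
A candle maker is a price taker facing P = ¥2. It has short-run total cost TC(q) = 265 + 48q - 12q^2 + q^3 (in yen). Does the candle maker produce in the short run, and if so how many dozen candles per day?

Strip out fixed cost: VC = 48q - 12q^2 + q^3. Then AVC = 48 - 12q + q^2 and MC = 48 - 24q + 3q^2.
AVC is minimized where dAVC/dq = -12 + 2q = 0, at q = 6; min AVC = 48 - 12·6 + 6^2 = ¥12.
Since P = ¥2 < min AVC = ¥12, price fails to cover variable cost at any output.
Best response: produce nothing and absorb the ¥265 fixed cost.

Shut down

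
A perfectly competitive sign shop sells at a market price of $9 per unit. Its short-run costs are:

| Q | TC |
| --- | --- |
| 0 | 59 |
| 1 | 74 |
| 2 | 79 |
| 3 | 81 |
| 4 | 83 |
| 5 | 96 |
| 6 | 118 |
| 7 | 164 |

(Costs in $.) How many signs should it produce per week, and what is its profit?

Q = 4; profit = -$47

Tabulate TR − TC: Q=0: -59; Q=1: -65; Q=2: -61; Q=3: -54; Q=4: -47; Q=5: -51; Q=6: -64; Q=7: -101.
Profit is maximized at Q = 4. AVC there is 24/4 = $6 ≤ P, so producing beats shutting down (which would give -$59).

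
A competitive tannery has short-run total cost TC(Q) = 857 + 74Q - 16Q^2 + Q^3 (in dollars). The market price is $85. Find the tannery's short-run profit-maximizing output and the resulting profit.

Profit = -$131 at Q = 11

AVC = 74 - 16Q + Q^2; min AVC = $10 at Q = 8. Since P = $85 ≥ min AVC, the firm produces.
MC = 74 - 32Q + 3Q^2. Setting P = MC and taking the root on the rising branch gives Q* = 11.
TR = 85·11 = 935. TC = 857 + 209 = 1066. Profit = 935 − 1066 = -$131.
Shutting down would mean losing the fixed cost of $857, so operating at a loss of $131 is better by $726.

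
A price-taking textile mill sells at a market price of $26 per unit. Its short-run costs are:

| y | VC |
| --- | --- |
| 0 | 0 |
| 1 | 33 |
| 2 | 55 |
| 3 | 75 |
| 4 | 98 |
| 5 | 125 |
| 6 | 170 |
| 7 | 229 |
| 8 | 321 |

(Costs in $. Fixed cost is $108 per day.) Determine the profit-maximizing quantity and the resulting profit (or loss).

y = 4; profit = -$102

Compute π = P·y − TC at each output: y=0: -108; y=1: -115; y=2: -111; y=3: -105; y=4: -102; y=5: -103; y=6: -122; y=7: -155; y=8: -221.
Profit is maximized at y = 4. AVC there is 98/4 = $24.50 ≤ P, so producing beats shutting down (which would give -$108).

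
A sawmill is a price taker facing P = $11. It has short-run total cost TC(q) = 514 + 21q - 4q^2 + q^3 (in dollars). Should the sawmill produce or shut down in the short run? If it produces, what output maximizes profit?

Shut down

From TC, MC = TC'(q) = 21 - 8q + 3q^2 and AVC = VC/q = 21 - 4q + q^2.
AVC is minimized where dAVC/dq = -4 + 2q = 0, at q = 2; min AVC = 21 - 4·2 + 2^2 = $17.
With P < min AVC ($11 < $17), every unit sold adds to the loss.
Shutting down limits the loss to fixed cost, $514.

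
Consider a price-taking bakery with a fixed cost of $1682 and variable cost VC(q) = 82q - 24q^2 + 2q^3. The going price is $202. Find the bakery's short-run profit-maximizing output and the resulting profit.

AVC = 82 - 24q + 2q^2; min AVC = $10 at q = 6. Since P = $202 ≥ min AVC, the firm produces.
With MC = 82 - 48q + 6q^2, P = MC on the upward-sloping part at q* = 10.
TR = 202·10 = 2020. TC = 1682 + 420 = 2102. Profit = 2020 − 2102 = -$82.
That loss of $82 beats the $1682 the firm would lose by shutting down; producing recovers $1600 of fixed cost.

Profit = -$82 at q = 10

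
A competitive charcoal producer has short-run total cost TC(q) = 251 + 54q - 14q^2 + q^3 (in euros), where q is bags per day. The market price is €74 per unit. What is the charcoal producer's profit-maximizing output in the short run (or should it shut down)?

Produce at q = 10

Variable cost is VC = 54q - 14q^2 + q^3, so AVC = VC/q = 54 - 14q + q^2 and MC = dTC/dq = 54 - 28q + 3q^2.
AVC hits its minimum where MC = AVC, at q = 7, giving min AVC = 54 - 14·7 + 7^2 = €5.
P = €74 exceeds min AVC = €5, so the firm stays open.
Set P = MC: 74 = 54 - 28q + 3q^2 → -20 - 28q + 3q^2 = 0. The roots are q = -2/3 and q = 10; the profit-maximizing output is on the rising part of MC, so q* = 10.
Check: AVC at q = 10 is €14 ≤ P, so revenue covers variable cost.
Profit = P·q − TC = 74·10 − 391 = €349.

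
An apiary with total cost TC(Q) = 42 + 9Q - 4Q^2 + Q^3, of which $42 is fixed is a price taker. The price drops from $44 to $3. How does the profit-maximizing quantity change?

Output falls from 5 to 0 (the firm shuts down)

AVC = 9 - 4Q + Q^2, minimized at Q = 2 where min AVC = $5. MC = 9 - 8Q + 3Q^2.
With P = $44 above the shutdown price, P = MC gives Q = 5.
At P = $3 < min AVC = $5, price no longer covers variable cost at any output, so the firm shuts down: Q = 0.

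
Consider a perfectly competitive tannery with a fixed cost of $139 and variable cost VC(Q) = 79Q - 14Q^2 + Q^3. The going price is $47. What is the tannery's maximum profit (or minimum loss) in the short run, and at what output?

Profit = -$11 at Q = 8

AVC = 79 - 14Q + Q^2 has its minimum $30 at Q = 7; price $47 clears that bar, so the firm operates.
MC = 79 - 28Q + 3Q^2. Setting P = MC and taking the root on the rising branch gives Q* = 8.
TR = 47·8 = 376. TC = 139 + 248 = 387. Profit = 376 − 387 = -$11.
That loss of $11 beats the $139 the firm would lose by shutting down; producing recovers $128 of fixed cost.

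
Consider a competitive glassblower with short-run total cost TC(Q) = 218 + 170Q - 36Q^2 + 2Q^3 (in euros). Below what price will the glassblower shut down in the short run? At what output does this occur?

The firm shuts down when price falls below the minimum of average variable cost. AVC = VC/Q = 170 - 36Q + 2Q^2.
dAVC/dQ = -36 + 4Q = 0 gives Q = 9. min AVC = 170 - 36·9 + 2·9^2 = 8.
For P < €8 the firm produces nothing.

€8 per unit, at Q = 9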